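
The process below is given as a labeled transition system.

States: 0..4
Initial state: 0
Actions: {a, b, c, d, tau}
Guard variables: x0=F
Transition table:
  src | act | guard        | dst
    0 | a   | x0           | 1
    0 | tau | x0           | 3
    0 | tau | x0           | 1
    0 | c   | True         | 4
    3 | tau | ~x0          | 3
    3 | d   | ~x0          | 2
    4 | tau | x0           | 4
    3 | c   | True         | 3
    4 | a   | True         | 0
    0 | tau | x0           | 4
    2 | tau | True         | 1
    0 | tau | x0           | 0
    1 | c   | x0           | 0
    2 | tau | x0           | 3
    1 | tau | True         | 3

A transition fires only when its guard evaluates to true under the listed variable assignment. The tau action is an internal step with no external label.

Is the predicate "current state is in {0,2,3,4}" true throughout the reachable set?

Safe = {0,2,3,4}
R = {0,4}
  0: ok
  4: ok

Answer: INVARIANT HOLDS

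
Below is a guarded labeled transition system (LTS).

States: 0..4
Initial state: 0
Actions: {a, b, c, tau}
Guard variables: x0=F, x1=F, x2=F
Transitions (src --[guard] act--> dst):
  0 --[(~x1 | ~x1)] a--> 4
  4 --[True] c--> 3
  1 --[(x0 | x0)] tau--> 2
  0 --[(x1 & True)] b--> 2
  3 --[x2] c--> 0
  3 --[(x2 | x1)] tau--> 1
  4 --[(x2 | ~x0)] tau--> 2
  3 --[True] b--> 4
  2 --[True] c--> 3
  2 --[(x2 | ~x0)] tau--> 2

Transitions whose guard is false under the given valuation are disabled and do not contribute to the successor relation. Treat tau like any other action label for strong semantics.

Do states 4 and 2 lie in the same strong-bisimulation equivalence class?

Compute ~ classes (split until stable):
  round 0: {{0,1,2,3,4}}
  round 1: {{0},{1},{2,4},{3}}
stable after 2 split(s): 4 block(s)
class of 4: {2,4}; class of 2: {2,4}

Answer: BISIMILAR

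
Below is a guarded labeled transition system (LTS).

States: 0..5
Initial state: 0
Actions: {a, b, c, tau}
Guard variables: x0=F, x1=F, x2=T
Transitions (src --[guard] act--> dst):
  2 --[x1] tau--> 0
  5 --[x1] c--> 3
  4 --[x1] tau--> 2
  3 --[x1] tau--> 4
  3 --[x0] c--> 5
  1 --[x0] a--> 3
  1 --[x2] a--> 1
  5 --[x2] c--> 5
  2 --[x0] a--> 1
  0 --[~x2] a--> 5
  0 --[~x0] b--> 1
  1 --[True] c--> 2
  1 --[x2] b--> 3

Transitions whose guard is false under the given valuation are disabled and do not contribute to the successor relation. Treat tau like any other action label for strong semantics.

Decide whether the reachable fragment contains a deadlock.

Answer: DEADLOCK at state 2

Working:
Reach set: {0,1,2,3}
  0: b→1  [deg 1]
  1: a→1  b→3  c→2  [deg 3]
  2: ∅  [deadlock]
  3: ∅  [deadlock]
witness 2: b·c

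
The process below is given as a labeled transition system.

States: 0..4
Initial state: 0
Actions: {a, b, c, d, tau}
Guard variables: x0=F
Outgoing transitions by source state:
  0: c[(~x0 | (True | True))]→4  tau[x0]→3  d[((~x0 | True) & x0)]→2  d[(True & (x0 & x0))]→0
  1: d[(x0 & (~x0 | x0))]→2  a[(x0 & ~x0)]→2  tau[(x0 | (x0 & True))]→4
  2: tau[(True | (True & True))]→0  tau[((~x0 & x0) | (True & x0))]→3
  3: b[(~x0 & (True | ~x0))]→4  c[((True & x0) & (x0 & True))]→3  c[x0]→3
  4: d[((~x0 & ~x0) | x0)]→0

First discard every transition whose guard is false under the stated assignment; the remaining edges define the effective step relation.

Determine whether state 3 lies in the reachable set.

Answer: UNREACHABLE

Working:
4 transition(s) survive guard evaluation.
L0 = {0}
L1 = {4}  total {0,4}
Reach set: {0,4}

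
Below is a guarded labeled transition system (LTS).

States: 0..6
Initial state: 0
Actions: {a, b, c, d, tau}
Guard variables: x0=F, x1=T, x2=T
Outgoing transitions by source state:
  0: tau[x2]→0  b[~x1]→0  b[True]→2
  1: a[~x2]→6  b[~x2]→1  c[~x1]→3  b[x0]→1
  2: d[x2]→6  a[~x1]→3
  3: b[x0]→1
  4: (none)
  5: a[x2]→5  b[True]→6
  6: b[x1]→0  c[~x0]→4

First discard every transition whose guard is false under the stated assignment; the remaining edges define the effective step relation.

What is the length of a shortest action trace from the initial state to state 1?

Answer: UNREACHABLE

Working:
BFS to 1:
  Layer 0: {0}
  Layer 1: {2}
  Layer 2: {6}
  Layer 3: {4}
1 never appears.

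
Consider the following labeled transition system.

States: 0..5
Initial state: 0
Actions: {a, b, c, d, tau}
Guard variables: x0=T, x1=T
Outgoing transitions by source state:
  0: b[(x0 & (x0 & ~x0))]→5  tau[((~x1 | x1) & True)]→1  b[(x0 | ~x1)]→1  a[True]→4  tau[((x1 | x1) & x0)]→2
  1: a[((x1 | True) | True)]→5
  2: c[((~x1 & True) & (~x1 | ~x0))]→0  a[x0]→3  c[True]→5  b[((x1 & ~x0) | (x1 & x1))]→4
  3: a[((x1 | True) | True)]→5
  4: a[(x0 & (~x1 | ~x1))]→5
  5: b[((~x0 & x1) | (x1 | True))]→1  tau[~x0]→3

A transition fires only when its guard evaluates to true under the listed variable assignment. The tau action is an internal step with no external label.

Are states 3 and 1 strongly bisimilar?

Answer: BISIMILAR

Analysis:
Compute ~ classes (split until stable):
  round 0: {{0,1,2,3,4,5}}
  round 1: {{0},{1,3},{2},{4},{5}}
stable after 2 split(s): 5 block(s)
3∈{1,3}, 1∈{1,3}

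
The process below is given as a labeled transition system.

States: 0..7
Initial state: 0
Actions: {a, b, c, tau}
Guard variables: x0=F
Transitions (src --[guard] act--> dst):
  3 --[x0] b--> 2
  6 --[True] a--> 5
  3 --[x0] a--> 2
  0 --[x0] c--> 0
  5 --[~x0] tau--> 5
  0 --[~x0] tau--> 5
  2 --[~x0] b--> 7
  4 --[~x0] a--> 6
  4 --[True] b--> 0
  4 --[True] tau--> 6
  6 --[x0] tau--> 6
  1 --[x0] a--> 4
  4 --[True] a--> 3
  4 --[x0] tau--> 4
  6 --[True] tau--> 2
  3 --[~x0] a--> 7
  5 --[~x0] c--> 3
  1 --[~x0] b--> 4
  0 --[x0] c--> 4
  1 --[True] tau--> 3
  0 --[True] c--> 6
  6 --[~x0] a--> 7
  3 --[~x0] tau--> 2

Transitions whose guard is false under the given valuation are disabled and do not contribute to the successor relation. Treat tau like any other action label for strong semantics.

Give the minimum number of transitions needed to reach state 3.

Breadth-first toward 3:
  L0 = {0}
  L1 = {5,6}
  L2 = {2,3,7}
3 enters at depth 2; path tau·c

Answer: 2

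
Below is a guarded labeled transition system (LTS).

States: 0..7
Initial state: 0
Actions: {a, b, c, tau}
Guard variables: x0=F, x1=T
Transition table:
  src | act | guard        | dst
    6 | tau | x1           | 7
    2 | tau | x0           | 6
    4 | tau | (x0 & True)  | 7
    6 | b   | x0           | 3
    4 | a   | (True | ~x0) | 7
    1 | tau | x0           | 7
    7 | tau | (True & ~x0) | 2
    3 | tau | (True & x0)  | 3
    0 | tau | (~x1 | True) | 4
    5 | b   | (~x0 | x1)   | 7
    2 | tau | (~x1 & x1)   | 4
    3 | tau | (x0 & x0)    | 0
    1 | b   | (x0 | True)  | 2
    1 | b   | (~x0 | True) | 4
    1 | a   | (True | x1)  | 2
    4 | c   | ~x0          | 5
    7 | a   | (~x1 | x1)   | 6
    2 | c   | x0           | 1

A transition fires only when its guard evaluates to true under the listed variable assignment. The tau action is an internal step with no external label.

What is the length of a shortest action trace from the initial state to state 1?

Answer: UNREACHABLE

Working:
Breadth-first toward 1:
  Layer 0: {0}
  Layer 1: {4}
  Layer 2: {5,7}
  Layer 3: {2,6}
1 never appears.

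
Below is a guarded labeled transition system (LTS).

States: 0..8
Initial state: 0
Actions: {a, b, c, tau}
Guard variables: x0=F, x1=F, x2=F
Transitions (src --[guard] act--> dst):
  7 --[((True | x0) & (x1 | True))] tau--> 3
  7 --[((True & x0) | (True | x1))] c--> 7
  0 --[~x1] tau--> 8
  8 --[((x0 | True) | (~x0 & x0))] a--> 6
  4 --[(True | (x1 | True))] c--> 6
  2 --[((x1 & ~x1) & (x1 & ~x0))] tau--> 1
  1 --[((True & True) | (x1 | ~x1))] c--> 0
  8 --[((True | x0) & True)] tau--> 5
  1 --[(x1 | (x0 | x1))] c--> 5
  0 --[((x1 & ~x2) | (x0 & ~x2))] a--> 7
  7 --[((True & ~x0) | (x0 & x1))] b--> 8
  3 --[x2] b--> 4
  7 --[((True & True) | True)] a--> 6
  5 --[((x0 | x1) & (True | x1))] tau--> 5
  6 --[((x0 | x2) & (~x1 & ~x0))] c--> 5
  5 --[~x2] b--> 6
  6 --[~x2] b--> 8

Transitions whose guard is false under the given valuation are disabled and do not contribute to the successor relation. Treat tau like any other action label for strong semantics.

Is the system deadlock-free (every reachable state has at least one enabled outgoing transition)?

Reachable = {0,5,6,8}
  0: tau→8  [deg 1]
  5: b→6  [deg 1]
  6: b→8  [deg 1]
  8: a→6  tau→5  [deg 2]

Answer: DEADLOCK-FREE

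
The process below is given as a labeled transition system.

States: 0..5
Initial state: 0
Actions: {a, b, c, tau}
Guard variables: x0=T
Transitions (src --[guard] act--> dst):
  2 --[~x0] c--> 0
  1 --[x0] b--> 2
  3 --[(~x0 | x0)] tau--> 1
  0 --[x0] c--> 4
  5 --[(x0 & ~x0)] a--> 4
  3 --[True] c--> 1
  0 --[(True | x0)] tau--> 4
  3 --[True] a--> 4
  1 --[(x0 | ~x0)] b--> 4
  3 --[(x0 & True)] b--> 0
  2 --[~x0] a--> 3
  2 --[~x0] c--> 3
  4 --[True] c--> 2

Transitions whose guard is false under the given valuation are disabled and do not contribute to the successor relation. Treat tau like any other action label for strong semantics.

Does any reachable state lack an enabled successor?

Answer: DEADLOCK at state 2

Analysis:
Reach set: {0,2,4}
  0: c→4  tau→4  [2 exit(s)]
  2: ∅  [STUCK]
  4: c→2  [1 exit(s)]
trace reaching 2: c·c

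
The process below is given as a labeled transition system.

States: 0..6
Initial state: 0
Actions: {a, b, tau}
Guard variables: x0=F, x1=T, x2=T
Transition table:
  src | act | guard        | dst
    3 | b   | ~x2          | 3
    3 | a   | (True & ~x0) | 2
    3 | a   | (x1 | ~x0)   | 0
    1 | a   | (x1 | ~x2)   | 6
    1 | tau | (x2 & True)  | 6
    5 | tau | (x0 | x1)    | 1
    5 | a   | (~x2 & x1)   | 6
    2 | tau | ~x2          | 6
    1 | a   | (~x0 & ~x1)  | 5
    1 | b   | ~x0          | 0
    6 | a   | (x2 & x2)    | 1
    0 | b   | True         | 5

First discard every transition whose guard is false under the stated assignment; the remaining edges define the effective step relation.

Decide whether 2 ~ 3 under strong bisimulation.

Answer: NOT BISIMILAR

Working:
Compute ~ classes (split until stable):
  π0 = {{0,1,2,3,4,5,6}}
  π1 = {{0},{1},{2,4},{3,6},{5}}
  π2 = {{0},{1},{2,4},{3},{5},{6}}
stable after 3 split(s): 6 block(s)
2∈{2,4}, 3∈{3}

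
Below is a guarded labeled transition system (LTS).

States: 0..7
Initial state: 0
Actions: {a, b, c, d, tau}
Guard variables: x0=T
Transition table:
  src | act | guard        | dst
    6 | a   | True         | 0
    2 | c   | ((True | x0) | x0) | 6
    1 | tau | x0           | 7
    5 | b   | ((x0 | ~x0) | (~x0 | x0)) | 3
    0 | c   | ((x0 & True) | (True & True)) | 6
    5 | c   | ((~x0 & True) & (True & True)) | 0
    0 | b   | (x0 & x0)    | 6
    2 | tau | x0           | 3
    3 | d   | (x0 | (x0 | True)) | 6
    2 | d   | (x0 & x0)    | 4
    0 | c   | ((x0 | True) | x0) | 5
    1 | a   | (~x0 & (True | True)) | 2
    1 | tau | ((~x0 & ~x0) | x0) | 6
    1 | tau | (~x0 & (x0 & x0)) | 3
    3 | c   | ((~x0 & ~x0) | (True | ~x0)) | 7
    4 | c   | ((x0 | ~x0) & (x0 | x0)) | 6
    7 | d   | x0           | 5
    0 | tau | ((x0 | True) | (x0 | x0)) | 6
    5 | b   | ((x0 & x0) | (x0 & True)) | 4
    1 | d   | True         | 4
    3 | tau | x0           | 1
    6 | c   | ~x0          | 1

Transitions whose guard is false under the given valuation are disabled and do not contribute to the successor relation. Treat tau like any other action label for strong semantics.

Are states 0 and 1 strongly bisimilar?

Answer: NOT BISIMILAR

Working:
Compute ~ classes (split until stable):
  π0 = {{0,1,2,3,4,5,6,7}}
  π1 = {{0},{1},{2,3},{4},{5},{6},{7}}
  π2 = {{0},{1},{2},{3},{4},{5},{6},{7}}
Fixed point at round 3; 8 class(es).
class of 0: {0}; class of 1: {1}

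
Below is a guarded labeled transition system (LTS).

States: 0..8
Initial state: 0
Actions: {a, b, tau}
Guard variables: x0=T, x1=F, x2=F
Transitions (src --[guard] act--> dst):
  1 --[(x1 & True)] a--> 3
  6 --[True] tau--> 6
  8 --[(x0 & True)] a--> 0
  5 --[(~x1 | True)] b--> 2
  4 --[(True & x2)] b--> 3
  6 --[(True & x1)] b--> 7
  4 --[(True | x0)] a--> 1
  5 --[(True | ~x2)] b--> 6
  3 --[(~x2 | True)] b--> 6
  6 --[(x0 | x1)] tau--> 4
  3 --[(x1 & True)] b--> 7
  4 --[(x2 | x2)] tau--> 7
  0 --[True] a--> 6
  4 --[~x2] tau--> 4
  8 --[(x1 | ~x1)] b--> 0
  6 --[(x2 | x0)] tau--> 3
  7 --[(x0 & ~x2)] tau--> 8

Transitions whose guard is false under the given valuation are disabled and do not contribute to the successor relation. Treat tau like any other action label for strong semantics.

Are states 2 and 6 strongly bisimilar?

Answer: NOT BISIMILAR

Working:
Bisimulation quotient by refinement:
  P[0] = {{0,1,2,3,4,5,6,7,8}}
  P[1] = {{0},{1,2},{3,5},{4},{6,7},{8}}
  P[2] = {{0},{1,2},{3},{4},{5},{6},{7},{8}}
8 equivalence class(es) (converged in 3)
class of 2: {1,2}; class of 6: {6}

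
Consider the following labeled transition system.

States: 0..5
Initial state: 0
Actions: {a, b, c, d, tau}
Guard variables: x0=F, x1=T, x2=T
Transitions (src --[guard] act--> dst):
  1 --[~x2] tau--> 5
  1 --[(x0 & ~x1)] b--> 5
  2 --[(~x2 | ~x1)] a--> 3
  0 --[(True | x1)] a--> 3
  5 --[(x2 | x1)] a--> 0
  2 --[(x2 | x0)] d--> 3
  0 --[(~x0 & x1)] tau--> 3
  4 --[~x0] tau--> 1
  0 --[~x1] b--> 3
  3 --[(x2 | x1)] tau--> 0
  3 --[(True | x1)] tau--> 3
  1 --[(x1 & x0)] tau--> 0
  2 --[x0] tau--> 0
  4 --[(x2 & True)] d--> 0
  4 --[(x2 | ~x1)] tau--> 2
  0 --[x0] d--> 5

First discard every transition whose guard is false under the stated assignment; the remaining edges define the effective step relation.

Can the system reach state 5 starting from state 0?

9 transition(s) survive guard evaluation.
L0 = {0}
L1 = {3}  cumulative {0,3}
Reachable = {0,3}

Answer: UNREACHABLE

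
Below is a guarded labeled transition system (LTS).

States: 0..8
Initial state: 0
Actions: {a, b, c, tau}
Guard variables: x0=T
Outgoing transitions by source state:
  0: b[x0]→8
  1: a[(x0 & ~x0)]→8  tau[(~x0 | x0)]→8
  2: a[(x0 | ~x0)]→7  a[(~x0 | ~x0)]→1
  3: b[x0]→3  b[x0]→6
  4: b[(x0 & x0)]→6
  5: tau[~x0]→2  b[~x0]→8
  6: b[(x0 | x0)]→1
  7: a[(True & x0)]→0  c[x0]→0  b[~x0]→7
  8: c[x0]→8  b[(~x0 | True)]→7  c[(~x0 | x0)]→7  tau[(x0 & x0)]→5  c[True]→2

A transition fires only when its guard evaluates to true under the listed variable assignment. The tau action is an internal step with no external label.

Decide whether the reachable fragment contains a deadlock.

R = {0,2,5,7,8}
  0: b→8  [deg 1]
  2: a→7  [deg 1]
  5: ∅  [deadlock]
  7: a→0  c→0  [deg 2]
  8: b→7  c→2  c→7  c→8  tau→5  [deg 5]
witness 5: b·tau

Answer: DEADLOCK at state 5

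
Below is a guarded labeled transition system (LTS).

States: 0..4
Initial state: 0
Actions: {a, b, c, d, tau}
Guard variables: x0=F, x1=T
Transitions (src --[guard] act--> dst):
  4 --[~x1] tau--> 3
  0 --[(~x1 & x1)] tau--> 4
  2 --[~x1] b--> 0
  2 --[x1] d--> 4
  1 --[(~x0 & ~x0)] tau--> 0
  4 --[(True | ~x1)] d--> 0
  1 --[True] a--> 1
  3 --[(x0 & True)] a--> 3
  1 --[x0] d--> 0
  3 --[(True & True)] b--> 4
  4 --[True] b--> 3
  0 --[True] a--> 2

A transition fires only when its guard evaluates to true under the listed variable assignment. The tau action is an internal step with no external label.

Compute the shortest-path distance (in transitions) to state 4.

Answer: 2

Trace:
Layered search for 4:
  Layer 0: {0}
  Layer 1: {2}
  Layer 2: {4}
first hit 4 at d=2 via a·d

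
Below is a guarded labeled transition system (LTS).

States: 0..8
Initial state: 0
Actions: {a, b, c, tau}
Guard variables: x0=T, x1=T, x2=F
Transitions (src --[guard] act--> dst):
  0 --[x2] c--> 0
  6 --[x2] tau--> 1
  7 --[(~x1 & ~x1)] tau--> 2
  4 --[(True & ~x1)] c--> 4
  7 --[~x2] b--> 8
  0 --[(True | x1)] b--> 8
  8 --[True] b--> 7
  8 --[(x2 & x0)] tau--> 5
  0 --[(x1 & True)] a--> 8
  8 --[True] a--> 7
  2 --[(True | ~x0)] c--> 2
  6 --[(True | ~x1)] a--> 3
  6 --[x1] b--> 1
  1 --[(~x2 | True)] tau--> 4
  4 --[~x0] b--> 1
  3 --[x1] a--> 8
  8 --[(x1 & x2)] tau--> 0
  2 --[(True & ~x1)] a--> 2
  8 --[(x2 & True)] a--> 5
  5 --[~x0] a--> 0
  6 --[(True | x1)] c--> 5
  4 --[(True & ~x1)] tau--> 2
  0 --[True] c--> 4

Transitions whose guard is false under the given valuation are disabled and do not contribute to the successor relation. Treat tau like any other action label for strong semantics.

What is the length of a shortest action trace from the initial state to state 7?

Answer: 2

Trace:
Layered search for 7:
  L0 = {0}
  L1 = {4,8}
  L2 = {7}
first hit 7 at d=2 via a·a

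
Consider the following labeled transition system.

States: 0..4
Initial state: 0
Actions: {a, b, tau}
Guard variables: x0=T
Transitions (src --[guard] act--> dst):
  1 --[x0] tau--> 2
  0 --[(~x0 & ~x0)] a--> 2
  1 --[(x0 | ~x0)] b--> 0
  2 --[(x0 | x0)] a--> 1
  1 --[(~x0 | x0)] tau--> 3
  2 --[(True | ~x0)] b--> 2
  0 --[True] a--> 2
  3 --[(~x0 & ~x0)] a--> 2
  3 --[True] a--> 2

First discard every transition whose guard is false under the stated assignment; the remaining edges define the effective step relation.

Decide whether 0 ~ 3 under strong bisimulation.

Answer: BISIMILAR

Trace:
Refine partition for ~:
  π0 = {{0,1,2,3,4}}
  π1 = {{0,3},{1},{2},{4}}
4 equivalence class(es) (converged in 2)
0∈{0,3}, 3∈{0,3}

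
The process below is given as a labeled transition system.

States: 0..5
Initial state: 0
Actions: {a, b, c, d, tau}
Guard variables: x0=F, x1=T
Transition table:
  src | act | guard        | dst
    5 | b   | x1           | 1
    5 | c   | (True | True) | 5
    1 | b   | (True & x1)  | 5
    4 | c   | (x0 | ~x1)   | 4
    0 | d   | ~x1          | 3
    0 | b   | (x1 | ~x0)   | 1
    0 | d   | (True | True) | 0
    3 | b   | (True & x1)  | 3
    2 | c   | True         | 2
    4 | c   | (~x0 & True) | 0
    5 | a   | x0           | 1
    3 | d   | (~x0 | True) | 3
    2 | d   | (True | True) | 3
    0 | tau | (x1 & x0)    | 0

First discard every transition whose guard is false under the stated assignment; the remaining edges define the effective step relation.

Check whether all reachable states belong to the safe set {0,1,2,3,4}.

Inv-set: {0,1,2,3,4}
Reach set: {0,1,5}
  0: ok
  1: ok
  5: VIOLATES
reach 5 via b·b — violates

Answer: INVARIANT VIOLATED at state 5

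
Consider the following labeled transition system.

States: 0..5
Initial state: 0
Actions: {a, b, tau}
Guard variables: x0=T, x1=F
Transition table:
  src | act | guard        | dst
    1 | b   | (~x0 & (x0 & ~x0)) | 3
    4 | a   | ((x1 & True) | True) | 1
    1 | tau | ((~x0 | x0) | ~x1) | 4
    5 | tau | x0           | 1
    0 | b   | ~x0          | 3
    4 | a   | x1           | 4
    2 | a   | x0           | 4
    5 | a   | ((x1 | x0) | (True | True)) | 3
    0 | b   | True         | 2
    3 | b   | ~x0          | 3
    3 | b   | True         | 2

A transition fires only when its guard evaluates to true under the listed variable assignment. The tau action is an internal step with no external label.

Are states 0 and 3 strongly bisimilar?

Answer: BISIMILAR

Working:
Compute ~ classes (split until stable):
  π0 = {{0,1,2,3,4,5}}
  π1 = {{0,3},{1},{2,4},{5}}
  π2 = {{0,3},{1},{2},{4},{5}}
stable after 3 split(s): 5 block(s)
class of 0: {0,3}; class of 3: {0,3}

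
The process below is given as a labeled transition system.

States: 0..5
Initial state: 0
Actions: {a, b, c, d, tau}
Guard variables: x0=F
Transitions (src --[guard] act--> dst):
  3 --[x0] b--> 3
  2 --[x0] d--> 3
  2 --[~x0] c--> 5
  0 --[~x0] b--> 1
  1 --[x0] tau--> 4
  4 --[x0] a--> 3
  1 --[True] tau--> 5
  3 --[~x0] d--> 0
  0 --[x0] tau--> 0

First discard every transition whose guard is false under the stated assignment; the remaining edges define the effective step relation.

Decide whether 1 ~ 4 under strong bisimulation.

Compute ~ classes (split until stable):
  round 0: {{0,1,2,3,4,5}}
  round 1: {{0},{1},{2},{3},{4,5}}
Fixed point at round 2; 5 class(es).
[1]={1}  [4]={4,5}

Answer: NOT BISIMILAR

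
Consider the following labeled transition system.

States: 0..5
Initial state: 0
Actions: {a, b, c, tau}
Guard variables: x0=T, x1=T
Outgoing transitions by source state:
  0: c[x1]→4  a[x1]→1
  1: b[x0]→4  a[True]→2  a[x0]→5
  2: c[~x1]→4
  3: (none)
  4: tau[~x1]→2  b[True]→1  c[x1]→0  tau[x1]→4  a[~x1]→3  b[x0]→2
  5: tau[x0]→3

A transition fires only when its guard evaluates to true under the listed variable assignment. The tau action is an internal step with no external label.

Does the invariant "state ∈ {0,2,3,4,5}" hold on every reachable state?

Inv-set: {0,2,3,4,5}
R = {0,1,2,3,4,5}
  0: safe
  1: VIOLATES
  2: safe
  3: safe
  4: safe
  5: safe
counterexample path to 1: a

Answer: INVARIANT VIOLATED at state 1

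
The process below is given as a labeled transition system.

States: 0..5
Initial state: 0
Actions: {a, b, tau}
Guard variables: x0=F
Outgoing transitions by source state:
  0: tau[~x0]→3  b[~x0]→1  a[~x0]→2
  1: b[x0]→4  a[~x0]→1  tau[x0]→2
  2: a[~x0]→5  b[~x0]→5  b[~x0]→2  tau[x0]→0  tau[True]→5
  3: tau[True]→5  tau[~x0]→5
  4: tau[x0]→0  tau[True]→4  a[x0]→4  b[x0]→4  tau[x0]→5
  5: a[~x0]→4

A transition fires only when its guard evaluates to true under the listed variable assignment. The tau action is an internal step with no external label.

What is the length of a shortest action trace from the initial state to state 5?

BFS to 5:
  depth 0: {0}
  depth 1: {1,2,3}
  depth 2: {5}
5 enters at depth 2; path a·a

Answer: 2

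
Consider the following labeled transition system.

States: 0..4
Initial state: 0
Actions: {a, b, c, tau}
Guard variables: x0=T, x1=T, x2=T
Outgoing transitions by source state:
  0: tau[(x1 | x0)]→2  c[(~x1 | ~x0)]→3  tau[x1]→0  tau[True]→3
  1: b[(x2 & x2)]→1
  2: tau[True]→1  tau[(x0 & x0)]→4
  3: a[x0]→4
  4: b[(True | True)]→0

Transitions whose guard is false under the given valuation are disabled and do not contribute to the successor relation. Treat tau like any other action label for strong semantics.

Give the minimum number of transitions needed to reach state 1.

Answer: 2

Analysis:
Breadth-first toward 1:
  Layer 0: {0}
  Layer 1: {2,3}
  Layer 2: {1,4}
depth(1)=2, e.g. tau·tau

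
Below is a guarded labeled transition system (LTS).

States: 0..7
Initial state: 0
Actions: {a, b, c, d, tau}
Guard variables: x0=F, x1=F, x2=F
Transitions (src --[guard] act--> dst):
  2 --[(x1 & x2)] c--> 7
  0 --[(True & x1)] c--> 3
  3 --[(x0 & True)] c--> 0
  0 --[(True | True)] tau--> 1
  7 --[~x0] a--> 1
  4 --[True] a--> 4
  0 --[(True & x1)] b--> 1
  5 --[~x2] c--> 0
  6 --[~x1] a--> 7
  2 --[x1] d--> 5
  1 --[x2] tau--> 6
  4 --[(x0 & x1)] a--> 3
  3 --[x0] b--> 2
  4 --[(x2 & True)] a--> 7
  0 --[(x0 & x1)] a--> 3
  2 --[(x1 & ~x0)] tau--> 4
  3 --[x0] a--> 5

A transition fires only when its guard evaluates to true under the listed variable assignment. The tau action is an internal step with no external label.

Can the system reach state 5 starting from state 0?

Answer: UNREACHABLE

Analysis:
Guard filter leaves 5 enabled edge(s).
L0 = {0}
L1 = {1}  cumulative {0,1}
Reach set: {0,1}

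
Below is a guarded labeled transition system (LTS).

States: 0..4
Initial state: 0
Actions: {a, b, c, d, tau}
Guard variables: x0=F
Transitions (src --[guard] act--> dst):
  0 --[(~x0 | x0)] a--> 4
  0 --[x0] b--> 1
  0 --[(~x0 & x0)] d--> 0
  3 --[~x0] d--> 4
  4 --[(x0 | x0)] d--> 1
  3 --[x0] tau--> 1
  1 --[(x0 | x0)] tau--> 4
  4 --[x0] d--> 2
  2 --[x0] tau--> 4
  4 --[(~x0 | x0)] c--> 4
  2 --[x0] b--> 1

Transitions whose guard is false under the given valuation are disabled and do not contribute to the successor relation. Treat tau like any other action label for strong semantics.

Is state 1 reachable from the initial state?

Answer: UNREACHABLE

Trace:
Guard filter leaves 3 enabled edge(s).
Layer 0: {0}
Layer 1: {4}  cumulative {0,4}
Reach set: {0,4}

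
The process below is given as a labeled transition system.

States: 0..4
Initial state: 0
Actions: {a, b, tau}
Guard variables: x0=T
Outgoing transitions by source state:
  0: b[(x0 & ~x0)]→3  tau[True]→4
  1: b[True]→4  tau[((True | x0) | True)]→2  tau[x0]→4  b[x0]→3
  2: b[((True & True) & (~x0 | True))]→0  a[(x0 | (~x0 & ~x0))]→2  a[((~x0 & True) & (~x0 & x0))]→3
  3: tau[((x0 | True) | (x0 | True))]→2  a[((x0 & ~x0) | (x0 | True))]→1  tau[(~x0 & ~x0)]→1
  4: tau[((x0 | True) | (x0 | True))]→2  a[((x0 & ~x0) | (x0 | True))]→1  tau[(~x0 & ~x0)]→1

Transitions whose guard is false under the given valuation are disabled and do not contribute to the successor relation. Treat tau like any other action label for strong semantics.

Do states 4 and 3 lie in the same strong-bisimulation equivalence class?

Answer: BISIMILAR

Trace:
Compute ~ classes (split until stable):
  P[0] = {{0,1,2,3,4}}
  P[1] = {{0},{1},{2},{3,4}}
Fixed point at round 2; 4 class(es).
4∈{3,4}, 3∈{3,4}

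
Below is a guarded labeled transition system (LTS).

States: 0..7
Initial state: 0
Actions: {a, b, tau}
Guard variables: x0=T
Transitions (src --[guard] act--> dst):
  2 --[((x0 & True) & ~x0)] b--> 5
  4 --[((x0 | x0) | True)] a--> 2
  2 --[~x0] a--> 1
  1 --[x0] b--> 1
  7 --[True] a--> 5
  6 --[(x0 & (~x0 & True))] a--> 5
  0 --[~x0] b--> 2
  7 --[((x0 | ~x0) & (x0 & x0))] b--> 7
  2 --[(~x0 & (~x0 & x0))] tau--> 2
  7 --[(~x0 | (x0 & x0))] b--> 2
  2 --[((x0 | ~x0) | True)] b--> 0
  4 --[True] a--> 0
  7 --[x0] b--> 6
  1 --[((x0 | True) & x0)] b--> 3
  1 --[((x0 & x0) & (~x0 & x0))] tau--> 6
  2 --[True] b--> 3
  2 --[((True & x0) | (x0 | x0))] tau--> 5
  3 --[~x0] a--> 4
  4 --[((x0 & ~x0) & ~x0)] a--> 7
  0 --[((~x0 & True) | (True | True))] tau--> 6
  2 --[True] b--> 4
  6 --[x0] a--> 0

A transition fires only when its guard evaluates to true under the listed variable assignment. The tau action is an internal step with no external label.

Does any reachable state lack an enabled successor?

Reachable = {0,6}
  0: tau→6  [1 out]
  6: a→0  [1 out]

Answer: DEADLOCK-FREE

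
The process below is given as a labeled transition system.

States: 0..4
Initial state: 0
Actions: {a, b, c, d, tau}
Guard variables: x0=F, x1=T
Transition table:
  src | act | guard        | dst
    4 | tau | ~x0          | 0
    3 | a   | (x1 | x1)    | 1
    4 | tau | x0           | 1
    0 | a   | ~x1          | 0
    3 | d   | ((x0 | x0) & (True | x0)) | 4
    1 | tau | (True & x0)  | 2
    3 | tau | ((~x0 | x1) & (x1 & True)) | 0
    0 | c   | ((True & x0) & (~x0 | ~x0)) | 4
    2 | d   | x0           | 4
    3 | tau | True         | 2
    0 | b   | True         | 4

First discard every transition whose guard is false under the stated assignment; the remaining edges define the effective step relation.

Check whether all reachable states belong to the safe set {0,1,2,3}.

Safe = {0,1,2,3}
R = {0,4}
  0: ✓
  4: VIOLATES
witness against invariant: b → 4

Answer: INVARIANT VIOLATED at state 4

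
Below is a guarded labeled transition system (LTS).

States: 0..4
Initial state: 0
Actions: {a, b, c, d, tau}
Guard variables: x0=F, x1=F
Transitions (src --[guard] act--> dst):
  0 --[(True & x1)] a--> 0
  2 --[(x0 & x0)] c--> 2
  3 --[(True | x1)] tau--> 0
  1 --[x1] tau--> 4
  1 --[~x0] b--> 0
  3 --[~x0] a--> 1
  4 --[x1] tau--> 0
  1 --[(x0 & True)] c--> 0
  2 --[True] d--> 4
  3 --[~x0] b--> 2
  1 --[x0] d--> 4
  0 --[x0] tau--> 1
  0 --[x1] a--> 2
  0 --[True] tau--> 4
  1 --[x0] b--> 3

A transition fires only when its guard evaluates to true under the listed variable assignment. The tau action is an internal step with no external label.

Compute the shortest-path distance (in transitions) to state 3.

Layered search for 3:
  L0 = {0}
  L1 = {4}
3 never appears.

Answer: UNREACHABLE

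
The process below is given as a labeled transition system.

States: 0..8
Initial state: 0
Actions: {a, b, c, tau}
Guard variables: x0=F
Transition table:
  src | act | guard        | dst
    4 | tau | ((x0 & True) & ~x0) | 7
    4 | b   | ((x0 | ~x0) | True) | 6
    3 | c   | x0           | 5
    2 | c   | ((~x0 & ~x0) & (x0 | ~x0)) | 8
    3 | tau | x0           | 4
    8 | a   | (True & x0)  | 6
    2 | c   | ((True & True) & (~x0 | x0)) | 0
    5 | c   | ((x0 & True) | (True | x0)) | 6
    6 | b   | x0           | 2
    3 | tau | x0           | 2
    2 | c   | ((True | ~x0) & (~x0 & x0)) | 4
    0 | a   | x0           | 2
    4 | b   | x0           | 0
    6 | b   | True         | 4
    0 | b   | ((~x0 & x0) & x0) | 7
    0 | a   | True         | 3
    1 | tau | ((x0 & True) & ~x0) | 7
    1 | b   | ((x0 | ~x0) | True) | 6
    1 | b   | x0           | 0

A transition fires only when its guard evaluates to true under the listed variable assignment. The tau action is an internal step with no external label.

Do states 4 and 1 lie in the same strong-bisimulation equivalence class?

Answer: BISIMILAR

Trace:
Bisimulation quotient by refinement:
  π0 = {{0,1,2,3,4,5,6,7,8}}
  π1 = {{0},{1,4,6},{2,5},{3,7,8}}
  π2 = {{0},{1,4,6},{2},{3,7,8},{5}}
stable after 3 split(s): 5 block(s)
4∈{1,4,6}, 1∈{1,4,6}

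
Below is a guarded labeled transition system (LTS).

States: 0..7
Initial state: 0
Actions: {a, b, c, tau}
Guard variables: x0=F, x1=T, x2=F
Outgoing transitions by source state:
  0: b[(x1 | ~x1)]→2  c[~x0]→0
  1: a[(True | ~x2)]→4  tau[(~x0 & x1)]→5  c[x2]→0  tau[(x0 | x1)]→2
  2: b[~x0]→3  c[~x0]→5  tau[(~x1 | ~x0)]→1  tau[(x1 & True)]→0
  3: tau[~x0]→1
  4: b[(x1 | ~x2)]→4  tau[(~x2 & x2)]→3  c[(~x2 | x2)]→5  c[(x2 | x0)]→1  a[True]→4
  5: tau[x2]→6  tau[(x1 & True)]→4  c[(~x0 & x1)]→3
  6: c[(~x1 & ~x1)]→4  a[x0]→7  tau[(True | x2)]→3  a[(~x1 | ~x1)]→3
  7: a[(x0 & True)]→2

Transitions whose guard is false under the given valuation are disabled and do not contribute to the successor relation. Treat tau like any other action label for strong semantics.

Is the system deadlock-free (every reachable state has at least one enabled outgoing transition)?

Reach set: {0,1,2,3,4,5}
  0: b→2  c→0  [2 out]
  1: a→4  tau→2  tau→5  [3 out]
  2: b→3  c→5  tau→0  tau→1  [4 out]
  3: tau→1  [1 out]
  4: a→4  b→4  c→5  [3 out]
  5: c→3  tau→4  [2 out]

Answer: DEADLOCK-FREE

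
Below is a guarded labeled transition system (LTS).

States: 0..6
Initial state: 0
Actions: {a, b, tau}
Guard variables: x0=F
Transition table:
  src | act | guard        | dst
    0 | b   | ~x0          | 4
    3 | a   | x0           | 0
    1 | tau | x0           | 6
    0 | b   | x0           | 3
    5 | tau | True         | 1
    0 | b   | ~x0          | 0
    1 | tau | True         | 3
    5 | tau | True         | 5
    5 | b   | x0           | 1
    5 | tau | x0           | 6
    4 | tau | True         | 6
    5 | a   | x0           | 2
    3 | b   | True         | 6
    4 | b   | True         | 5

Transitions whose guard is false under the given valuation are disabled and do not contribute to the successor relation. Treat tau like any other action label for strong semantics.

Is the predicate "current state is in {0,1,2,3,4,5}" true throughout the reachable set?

Answer: INVARIANT VIOLATED at state 6

Trace:
Safe = {0,1,2,3,4,5}
Reach set: {0,1,3,4,5,6}
  0: ✓
  1: ✓
  3: ✓
  4: ✓
  5: ✓
  6: VIOLATES
witness against invariant: b·tau → 6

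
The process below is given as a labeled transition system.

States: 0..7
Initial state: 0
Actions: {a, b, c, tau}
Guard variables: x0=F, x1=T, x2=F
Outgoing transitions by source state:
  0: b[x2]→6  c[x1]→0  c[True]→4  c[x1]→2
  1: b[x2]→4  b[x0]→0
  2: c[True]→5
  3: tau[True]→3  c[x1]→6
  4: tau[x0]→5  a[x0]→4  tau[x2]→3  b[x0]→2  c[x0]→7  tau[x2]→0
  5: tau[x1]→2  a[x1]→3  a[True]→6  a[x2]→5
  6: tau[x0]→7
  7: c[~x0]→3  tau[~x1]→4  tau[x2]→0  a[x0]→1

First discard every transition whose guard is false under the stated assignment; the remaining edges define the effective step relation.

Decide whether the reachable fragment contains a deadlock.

Answer: DEADLOCK at state 4

Trace:
R = {0,2,3,4,5,6}
  0: c→0  c→2  c→4  [3 out]
  2: c→5  [1 out]
  3: c→6  tau→3  [2 out]
  4: ∅  [no exit]
  5: a→3  a→6  tau→2  [3 out]
  6: ∅  [no exit]
Path to 4: c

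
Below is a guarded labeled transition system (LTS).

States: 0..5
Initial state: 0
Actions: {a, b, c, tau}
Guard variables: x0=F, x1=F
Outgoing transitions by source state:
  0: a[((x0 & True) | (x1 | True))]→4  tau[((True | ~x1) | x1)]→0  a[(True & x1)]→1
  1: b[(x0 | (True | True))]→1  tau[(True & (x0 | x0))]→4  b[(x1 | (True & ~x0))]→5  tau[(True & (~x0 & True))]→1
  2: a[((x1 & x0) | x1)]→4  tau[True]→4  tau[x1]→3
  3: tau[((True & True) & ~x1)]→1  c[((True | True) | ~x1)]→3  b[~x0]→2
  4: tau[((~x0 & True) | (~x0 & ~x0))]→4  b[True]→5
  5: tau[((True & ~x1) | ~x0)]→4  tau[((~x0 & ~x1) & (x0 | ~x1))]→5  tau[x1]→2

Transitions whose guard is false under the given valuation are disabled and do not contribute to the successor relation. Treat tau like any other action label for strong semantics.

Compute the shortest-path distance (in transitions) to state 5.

Layered search for 5:
  L0 = {0}
  L1 = {4}
  L2 = {5}
first hit 5 at d=2 via a·b

Answer: 2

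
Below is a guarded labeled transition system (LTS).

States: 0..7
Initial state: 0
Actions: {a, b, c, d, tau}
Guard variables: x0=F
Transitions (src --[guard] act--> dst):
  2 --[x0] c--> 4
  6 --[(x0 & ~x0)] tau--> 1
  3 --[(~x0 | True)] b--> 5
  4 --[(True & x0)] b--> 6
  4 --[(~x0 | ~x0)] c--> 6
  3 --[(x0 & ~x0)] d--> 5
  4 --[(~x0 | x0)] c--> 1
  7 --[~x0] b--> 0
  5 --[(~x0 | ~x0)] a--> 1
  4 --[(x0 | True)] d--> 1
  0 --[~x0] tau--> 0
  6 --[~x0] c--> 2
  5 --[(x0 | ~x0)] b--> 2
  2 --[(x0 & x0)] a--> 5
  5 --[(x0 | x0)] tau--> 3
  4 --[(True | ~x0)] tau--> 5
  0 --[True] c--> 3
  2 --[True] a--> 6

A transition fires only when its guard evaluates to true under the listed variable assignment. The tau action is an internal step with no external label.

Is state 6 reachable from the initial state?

Answer: REACHABLE

Analysis:
After dropping false guards: 12 live edges.
L0 = {0}
L1 = {3}  total {0,3}
L2 = {5}  total {0,3,5}
L3 = {1,2}  total {0,1,2,3,5}
L4 = {6}  total {0,1,2,3,5,6}
Reachable = {0,1,2,3,5,6}
Path to 6: c·b·b·a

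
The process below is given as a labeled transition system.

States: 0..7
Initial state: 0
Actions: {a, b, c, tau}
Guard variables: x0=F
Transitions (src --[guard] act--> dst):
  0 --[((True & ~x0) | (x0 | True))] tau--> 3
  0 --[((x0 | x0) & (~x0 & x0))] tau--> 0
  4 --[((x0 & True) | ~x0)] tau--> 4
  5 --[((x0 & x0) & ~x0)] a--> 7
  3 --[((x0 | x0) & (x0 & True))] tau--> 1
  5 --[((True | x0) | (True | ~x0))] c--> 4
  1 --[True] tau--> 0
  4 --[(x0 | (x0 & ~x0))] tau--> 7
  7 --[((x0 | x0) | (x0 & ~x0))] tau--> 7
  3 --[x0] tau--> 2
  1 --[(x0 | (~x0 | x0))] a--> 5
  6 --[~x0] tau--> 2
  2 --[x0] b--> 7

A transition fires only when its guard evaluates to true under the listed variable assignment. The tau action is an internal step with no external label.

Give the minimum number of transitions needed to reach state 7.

Layered search for 7:
  depth 0: {0}
  depth 1: {3}
7 never appears.

Answer: UNREACHABLE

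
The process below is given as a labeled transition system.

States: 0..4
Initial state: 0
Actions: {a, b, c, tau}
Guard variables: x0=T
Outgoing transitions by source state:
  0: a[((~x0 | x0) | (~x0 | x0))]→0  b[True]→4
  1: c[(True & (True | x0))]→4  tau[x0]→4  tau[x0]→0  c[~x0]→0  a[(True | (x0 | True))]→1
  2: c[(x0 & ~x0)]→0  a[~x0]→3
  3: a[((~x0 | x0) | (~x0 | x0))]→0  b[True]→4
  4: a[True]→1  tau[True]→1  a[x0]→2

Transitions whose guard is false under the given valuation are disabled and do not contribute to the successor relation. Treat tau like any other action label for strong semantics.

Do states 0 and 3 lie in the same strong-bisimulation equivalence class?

Bisimulation quotient by refinement:
  round 0: {{0,1,2,3,4}}
  round 1: {{0,3},{1},{2},{4}}
stable after 2 split(s): 4 block(s)
class of 0: {0,3}; class of 3: {0,3}

Answer: BISIMILAR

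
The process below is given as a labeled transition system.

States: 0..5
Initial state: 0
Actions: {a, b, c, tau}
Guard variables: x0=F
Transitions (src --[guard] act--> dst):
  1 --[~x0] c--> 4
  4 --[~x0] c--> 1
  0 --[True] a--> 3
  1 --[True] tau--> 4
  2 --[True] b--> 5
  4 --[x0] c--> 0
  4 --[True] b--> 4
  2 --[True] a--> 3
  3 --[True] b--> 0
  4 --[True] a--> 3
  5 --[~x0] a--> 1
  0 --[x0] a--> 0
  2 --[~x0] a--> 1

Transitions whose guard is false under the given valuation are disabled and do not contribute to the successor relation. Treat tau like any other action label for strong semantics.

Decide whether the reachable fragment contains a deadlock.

Reach set: {0,3}
  0: a→3  [1 exit(s)]
  3: b→0  [1 exit(s)]

Answer: DEADLOCK-FREE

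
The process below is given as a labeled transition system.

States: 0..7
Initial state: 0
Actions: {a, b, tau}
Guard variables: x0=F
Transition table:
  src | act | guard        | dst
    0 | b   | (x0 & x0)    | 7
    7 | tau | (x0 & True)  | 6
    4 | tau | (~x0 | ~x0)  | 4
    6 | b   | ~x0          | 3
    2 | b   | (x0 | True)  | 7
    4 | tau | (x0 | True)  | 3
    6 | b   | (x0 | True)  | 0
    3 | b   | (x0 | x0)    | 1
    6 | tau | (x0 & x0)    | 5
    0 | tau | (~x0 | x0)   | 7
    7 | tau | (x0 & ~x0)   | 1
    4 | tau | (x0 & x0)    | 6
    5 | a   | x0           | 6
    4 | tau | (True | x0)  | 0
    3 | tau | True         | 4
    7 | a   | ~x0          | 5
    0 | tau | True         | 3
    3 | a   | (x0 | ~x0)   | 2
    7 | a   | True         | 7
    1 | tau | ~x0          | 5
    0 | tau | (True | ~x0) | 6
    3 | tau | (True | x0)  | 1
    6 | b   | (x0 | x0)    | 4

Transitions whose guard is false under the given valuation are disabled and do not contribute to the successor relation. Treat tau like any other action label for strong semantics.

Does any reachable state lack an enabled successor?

Answer: DEADLOCK at state 5

Analysis:
R = {0,1,2,3,4,5,6,7}
  0: tau→3  tau→6  tau→7  [3 exit(s)]
  1: tau→5  [1 exit(s)]
  2: b→7  [1 exit(s)]
  3: a→2  tau→1  tau→4  [3 exit(s)]
  4: tau→0  tau→3  tau→4  [3 exit(s)]
  5: ∅  [STUCK]
  6: b→0  b→3  [2 exit(s)]
  7: a→5  a→7  [2 exit(s)]
Path to 5: tau·a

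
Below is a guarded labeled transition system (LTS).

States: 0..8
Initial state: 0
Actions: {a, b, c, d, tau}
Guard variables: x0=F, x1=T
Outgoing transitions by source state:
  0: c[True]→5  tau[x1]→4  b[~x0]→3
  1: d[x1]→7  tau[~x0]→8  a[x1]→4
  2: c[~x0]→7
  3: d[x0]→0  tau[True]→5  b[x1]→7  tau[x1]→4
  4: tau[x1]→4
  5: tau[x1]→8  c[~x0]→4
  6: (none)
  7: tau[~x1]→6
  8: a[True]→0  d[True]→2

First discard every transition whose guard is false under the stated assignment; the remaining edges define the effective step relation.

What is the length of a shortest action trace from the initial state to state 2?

Layered search for 2:
  depth 0: {0}
  depth 1: {3,4,5}
  depth 2: {7,8}
  depth 3: {2}
2 enters at depth 3; path c·tau·d

Answer: 3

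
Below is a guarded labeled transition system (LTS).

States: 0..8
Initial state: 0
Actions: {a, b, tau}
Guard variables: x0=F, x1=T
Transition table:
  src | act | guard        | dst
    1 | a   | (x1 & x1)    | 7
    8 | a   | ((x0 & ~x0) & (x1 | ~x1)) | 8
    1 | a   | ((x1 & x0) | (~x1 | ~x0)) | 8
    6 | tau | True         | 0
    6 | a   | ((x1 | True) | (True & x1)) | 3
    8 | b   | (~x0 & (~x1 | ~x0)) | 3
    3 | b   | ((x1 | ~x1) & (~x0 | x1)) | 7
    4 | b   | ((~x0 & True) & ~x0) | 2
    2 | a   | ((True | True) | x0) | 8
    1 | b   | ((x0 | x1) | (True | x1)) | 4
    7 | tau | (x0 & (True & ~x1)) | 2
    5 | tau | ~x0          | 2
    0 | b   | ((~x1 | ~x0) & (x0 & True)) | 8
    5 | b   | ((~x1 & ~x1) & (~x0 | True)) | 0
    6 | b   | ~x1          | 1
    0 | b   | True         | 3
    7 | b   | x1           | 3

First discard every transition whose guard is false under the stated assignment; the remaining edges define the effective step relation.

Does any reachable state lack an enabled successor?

Answer: DEADLOCK-FREE

Analysis:
Reach set: {0,3,7}
  0: b→3  [deg 1]
  3: b→7  [deg 1]
  7: b→3  [deg 1]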